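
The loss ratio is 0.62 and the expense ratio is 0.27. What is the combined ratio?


Combined ratio = loss ratio + expense ratio
= 0.62 + 0.27
= 0.89


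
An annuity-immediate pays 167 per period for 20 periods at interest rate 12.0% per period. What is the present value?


PV = PMT * (1 - (1+i)^(-n)) / i
= 167 * (1 - (1+0.12)^(-20)) / 0.12
= 167 * (1 - 0.103667) / 0.12
= 167 * 7.469444
= 1247.3971


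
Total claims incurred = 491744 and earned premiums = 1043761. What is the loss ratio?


Loss ratio = claims / premiums
= 491744 / 1043761
= 0.4711


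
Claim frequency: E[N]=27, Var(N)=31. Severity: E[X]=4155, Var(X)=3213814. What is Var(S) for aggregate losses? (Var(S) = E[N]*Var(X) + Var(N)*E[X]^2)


Var(S) = E[N]*Var(X) + Var(N)*E[X]^2
= 27*3213814 + 31*4155^2
= 86772978 + 535184775
= 6.2196e+08


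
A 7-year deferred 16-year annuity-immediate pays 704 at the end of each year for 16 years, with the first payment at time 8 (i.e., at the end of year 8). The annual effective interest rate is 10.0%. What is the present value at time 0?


PV at time 7 of the 16-year annuity-immediate:
a_n = 704 * (1-(1+0.1)^(-16))/0.1 = 5507.8909
Discount back 7 years to time 0:
PV = 5507.8909 * (1+0.1)^(-7)
= 5507.8909 * 0.513158
= 2826.4189


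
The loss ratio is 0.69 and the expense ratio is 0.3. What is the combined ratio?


Combined ratio = loss ratio + expense ratio
= 0.69 + 0.3
= 0.99


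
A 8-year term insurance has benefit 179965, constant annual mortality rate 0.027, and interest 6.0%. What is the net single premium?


NSP = benefit * sum_{k=0}^{n-1} k_p_x * q * v^(k+1)
With constant q=0.027, v=0.943396
Sum = 0.153922
NSP = 179965 * 0.153922
= 27700.5611


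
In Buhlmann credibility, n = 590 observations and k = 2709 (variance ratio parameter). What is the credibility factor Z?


Z = n / (n + k)
= 590 / (590 + 2709)
= 590 / 3299
= 0.1788


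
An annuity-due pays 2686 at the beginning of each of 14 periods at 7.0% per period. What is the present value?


PV_due = PMT * (1-(1+i)^(-n))/i * (1+i)
PV_immediate = 23490.327
PV_due = 23490.327 * 1.07
= 25134.6499


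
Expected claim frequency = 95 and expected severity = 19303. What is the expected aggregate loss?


E[S] = E[N] * E[X]
= 95 * 19303
= 1.8338e+06


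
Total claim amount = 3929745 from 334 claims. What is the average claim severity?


severity = total / number
= 3929745 / 334
= 11765.7036


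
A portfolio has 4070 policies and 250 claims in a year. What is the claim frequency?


frequency = claims / policies
= 250 / 4070
= 0.0614


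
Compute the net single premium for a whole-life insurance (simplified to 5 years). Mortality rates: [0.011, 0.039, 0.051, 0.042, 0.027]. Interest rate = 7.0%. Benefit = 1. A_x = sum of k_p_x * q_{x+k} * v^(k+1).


v = 0.934579
Year 0: k_p_x=1.0, q=0.011, term=0.01028
Year 1: k_p_x=0.989, q=0.039, term=0.033689
Year 2: k_p_x=0.950429, q=0.051, term=0.039567
Year 3: k_p_x=0.901957, q=0.042, term=0.0289
Year 4: k_p_x=0.864075, q=0.027, term=0.016634
A_x = 0.1291


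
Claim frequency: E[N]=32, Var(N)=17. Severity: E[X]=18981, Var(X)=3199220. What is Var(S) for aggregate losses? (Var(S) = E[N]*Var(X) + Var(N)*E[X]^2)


Var(S) = E[N]*Var(X) + Var(N)*E[X]^2
= 32*3199220 + 17*18981^2
= 102375040 + 6124732137
= 6.2271e+09


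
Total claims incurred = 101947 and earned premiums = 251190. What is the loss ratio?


Loss ratio = claims / premiums
= 101947 / 251190
= 0.4059


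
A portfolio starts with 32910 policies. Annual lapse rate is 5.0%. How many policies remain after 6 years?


remaining = initial * (1 - lapse)^years
= 32910 * (1 - 0.05)^6
= 32910 * 0.735092
= 24191.8741


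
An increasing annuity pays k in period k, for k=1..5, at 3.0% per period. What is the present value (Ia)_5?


(Ia)_n = sum_{k=1}^{n} k * v^k, v = 1/(1+i)
v = 0.970874
Sum computed term by term:
(Ia)_5 = 13.4685


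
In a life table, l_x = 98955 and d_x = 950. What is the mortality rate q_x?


q_x = d_x / l_x
= 950 / 98955
= 0.0096


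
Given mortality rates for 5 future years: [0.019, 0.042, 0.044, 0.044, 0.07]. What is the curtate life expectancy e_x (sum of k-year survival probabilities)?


e_x = sum_{k=1}^{n} k_p_x
k_p_x values:
  1_p_x = 0.981
  2_p_x = 0.939798
  3_p_x = 0.898447
  4_p_x = 0.858915
  5_p_x = 0.798791
e_x = 4.477


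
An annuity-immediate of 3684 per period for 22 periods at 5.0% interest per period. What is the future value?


FV = PMT * ((1+i)^n - 1) / i
= 3684 * ((1.05)^22 - 1) / 0.05
= 3684 * (2.925261 - 1) / 0.05
= 141853.2098


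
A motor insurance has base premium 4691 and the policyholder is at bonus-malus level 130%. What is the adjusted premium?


adjusted = base * BM_level / 100
= 4691 * 130 / 100
= 4691 * 1.3
= 6098.3


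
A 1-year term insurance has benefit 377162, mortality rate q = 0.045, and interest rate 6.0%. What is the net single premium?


NSP = benefit * q * v
v = 1/(1+i) = 0.943396
NSP = 377162 * 0.045 * 0.943396
= 16011.5943


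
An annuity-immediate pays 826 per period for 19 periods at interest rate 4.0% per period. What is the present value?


PV = PMT * (1 - (1+i)^(-n)) / i
= 826 * (1 - (1+0.04)^(-19)) / 0.04
= 826 * (1 - 0.474642) / 0.04
= 826 * 13.133939
= 10848.6339


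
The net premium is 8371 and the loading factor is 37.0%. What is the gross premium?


Gross = net * (1 + loading)
= 8371 * (1 + 0.37)
= 8371 * 1.37
= 11468.27


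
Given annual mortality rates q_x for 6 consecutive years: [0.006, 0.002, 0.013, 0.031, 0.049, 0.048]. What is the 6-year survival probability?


p_k = 1 - q_k for each year
Survival = product of (1 - q_k)
= 0.994 * 0.998 * 0.987 * 0.969 * 0.951 * 0.952
= 0.859


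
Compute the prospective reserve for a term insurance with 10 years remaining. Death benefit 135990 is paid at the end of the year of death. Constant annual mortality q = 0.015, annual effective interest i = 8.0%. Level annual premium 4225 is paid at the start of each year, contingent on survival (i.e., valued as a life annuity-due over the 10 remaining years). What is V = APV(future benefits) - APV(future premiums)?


v = 1/(1+i) = 0.925926
APV(future benefits) per unit = sum_{k=0}^{9} k_p_x * q * v^(k+1) = 0.095018
APV(future benefits) = 135990 * 0.095018 = 12921.4504
Life annuity-due factor ä_{x:10} = sum_{k=0}^{9} k_p_x * v^k = 6.841271
APV(future premiums) = 4225 * 6.841271 = 28904.3695
V = 12921.4504 - 28904.3695
= -15982.9191


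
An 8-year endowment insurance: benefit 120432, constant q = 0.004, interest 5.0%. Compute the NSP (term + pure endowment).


Term component = 3073.4129
Pure endowment = 8_p_x * v^8 * benefit = 0.968444 * 0.676839 * 120432 = 78940.9255
NSP = 82014.3384


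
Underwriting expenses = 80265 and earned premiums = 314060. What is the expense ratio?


Expense ratio = expenses / premiums
= 80265 / 314060
= 0.2556


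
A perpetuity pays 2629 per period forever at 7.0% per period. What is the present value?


PV = PMT / i
= 2629 / 0.07
= 37557.1429


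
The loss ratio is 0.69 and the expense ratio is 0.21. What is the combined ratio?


Combined ratio = loss ratio + expense ratio
= 0.69 + 0.21
= 0.9


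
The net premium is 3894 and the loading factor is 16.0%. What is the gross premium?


Gross = net * (1 + loading)
= 3894 * (1 + 0.16)
= 3894 * 1.16
= 4517.04


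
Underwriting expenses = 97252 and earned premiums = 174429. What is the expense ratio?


Expense ratio = expenses / premiums
= 97252 / 174429
= 0.5575


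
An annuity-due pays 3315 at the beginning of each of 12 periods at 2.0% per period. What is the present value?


PV_due = PMT * (1-(1+i)^(-n))/i * (1+i)
PV_immediate = 35057.2561
PV_due = 35057.2561 * 1.02
= 35758.4013


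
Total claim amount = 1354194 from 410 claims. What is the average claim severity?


severity = total / number
= 1354194 / 410
= 3302.9122


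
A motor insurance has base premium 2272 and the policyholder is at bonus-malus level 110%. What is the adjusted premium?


adjusted = base * BM_level / 100
= 2272 * 110 / 100
= 2272 * 1.1
= 2499.2


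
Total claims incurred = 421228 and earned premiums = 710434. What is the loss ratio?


Loss ratio = claims / premiums
= 421228 / 710434
= 0.5929


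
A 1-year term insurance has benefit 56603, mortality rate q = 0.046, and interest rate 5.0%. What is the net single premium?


NSP = benefit * q * v
v = 1/(1+i) = 0.952381
NSP = 56603 * 0.046 * 0.952381
= 2479.7505


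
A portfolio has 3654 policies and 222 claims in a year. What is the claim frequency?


frequency = claims / policies
= 222 / 3654
= 0.0608


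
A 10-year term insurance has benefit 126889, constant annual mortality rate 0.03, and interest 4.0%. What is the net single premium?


NSP = benefit * sum_{k=0}^{n-1} k_p_x * q * v^(k+1)
With constant q=0.03, v=0.961538
Sum = 0.215067
NSP = 126889 * 0.215067
= 27289.6193


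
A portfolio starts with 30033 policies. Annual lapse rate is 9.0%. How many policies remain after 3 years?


remaining = initial * (1 - lapse)^years
= 30033 * (1 - 0.09)^3
= 30033 * 0.753571
= 22631.9978


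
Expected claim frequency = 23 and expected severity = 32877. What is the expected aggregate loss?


E[S] = E[N] * E[X]
= 23 * 32877
= 756171


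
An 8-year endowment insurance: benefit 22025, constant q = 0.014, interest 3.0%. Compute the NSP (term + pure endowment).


Term component = 2065.8856
Pure endowment = 8_p_x * v^8 * benefit = 0.893337 * 0.789409 * 22025 = 15532.2166
NSP = 17598.1022


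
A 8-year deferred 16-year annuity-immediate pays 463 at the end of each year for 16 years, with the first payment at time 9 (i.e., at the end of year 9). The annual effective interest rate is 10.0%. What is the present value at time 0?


PV at time 8 of the 16-year annuity-immediate:
a_n = 463 * (1-(1+0.1)^(-16))/0.1 = 3622.3771
Discount back 8 years to time 0:
PV = 3622.3771 * (1+0.1)^(-8)
= 3622.3771 * 0.466507
= 1689.8657


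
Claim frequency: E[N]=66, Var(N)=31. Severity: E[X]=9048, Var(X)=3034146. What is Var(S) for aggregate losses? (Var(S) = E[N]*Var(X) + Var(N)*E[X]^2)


Var(S) = E[N]*Var(X) + Var(N)*E[X]^2
= 66*3034146 + 31*9048^2
= 200253636 + 2537855424
= 2.7381e+09


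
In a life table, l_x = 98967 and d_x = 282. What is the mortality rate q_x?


q_x = d_x / l_x
= 282 / 98967
= 0.0028


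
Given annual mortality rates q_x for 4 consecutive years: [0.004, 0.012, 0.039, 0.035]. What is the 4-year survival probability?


p_k = 1 - q_k for each year
Survival = product of (1 - q_k)
= 0.996 * 0.988 * 0.961 * 0.965
= 0.9126


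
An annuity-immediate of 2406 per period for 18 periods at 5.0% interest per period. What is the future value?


FV = PMT * ((1+i)^n - 1) / i
= 2406 * ((1.05)^18 - 1) / 0.05
= 2406 * (2.406619 - 1) / 0.05
= 67686.5175


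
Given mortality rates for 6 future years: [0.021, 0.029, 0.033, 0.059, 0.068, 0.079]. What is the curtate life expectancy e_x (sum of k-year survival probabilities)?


e_x = sum_{k=1}^{n} k_p_x
k_p_x values:
  1_p_x = 0.979
  2_p_x = 0.950609
  3_p_x = 0.919239
  4_p_x = 0.865004
  5_p_x = 0.806184
  6_p_x = 0.742495
e_x = 5.2625


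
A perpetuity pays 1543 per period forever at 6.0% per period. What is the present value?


PV = PMT / i
= 1543 / 0.06
= 25716.6667


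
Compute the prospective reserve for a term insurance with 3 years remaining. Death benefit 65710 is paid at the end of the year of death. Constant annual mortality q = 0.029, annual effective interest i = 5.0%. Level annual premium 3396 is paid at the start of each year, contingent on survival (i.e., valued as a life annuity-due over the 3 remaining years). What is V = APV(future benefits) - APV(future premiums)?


v = 1/(1+i) = 0.952381
APV(future benefits) per unit = sum_{k=0}^{2} k_p_x * q * v^(k+1) = 0.076779
APV(future benefits) = 65710 * 0.076779 = 5045.1793
Life annuity-due factor ä_{x:3} = sum_{k=0}^{2} k_p_x * v^k = 2.779946
APV(future premiums) = 3396 * 2.779946 = 9440.6983
V = 5045.1793 - 9440.6983
= -4395.519


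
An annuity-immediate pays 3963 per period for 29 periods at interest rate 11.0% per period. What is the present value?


PV = PMT * (1 - (1+i)^(-n)) / i
= 3963 * (1 - (1+0.11)^(-29)) / 0.11
= 3963 * (1 - 0.048488) / 0.11
= 3963 * 8.65011
= 34280.385


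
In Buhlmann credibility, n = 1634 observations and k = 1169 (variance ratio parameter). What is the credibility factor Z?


Z = n / (n + k)
= 1634 / (1634 + 1169)
= 1634 / 2803
= 0.5829


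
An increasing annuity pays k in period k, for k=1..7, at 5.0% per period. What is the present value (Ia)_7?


(Ia)_n = sum_{k=1}^{n} k * v^k, v = 1/(1+i)
v = 0.952381
Sum computed term by term:
(Ia)_7 = 22.0185


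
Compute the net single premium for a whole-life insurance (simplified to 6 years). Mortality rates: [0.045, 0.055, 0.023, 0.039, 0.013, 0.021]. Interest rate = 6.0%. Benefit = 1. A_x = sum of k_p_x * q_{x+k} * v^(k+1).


v = 0.943396
Year 0: k_p_x=1.0, q=0.045, term=0.042453
Year 1: k_p_x=0.955, q=0.055, term=0.046747
Year 2: k_p_x=0.902475, q=0.023, term=0.017428
Year 3: k_p_x=0.881718, q=0.039, term=0.027238
Year 4: k_p_x=0.847331, q=0.013, term=0.008231
Year 5: k_p_x=0.836316, q=0.021, term=0.012381
A_x = 0.1545


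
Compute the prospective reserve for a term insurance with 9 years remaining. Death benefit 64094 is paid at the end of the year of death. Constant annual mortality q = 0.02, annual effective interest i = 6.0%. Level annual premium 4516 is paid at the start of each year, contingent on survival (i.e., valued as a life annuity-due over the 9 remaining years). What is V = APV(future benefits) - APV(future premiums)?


v = 1/(1+i) = 0.943396
APV(future benefits) per unit = sum_{k=0}^{8} k_p_x * q * v^(k+1) = 0.126626
APV(future benefits) = 64094 * 0.126626 = 8115.9986
Life annuity-due factor ä_{x:9} = sum_{k=0}^{8} k_p_x * v^k = 6.711204
APV(future premiums) = 4516 * 6.711204 = 30307.7984
V = 8115.9986 - 30307.7984
= -22191.7998


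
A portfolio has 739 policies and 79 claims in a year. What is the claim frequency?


frequency = claims / policies
= 79 / 739
= 0.1069


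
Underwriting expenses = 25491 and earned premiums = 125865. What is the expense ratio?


Expense ratio = expenses / premiums
= 25491 / 125865
= 0.2025


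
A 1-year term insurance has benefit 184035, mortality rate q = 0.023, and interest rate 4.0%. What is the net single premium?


NSP = benefit * q * v
v = 1/(1+i) = 0.961538
NSP = 184035 * 0.023 * 0.961538
= 4070.0048


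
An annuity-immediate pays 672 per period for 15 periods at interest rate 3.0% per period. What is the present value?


PV = PMT * (1 - (1+i)^(-n)) / i
= 672 * (1 - (1+0.03)^(-15)) / 0.03
= 672 * (1 - 0.641862) / 0.03
= 672 * 11.937935
= 8022.2924


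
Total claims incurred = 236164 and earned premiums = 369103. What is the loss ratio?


Loss ratio = claims / premiums
= 236164 / 369103
= 0.6398


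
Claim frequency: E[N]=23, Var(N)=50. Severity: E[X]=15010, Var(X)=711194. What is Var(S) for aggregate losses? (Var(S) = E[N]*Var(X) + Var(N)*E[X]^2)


Var(S) = E[N]*Var(X) + Var(N)*E[X]^2
= 23*711194 + 50*15010^2
= 16357462 + 11265005000
= 1.1281e+10


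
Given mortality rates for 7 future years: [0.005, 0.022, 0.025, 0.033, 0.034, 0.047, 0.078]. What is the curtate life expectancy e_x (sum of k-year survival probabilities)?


e_x = sum_{k=1}^{n} k_p_x
k_p_x values:
  1_p_x = 0.995
  2_p_x = 0.97311
  3_p_x = 0.948782
  4_p_x = 0.917472
  5_p_x = 0.886278
  6_p_x = 0.844623
  7_p_x = 0.778743
e_x = 6.344


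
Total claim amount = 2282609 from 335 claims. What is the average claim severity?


severity = total / number
= 2282609 / 335
= 6813.7582


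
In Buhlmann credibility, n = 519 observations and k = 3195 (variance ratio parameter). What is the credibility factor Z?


Z = n / (n + k)
= 519 / (519 + 3195)
= 519 / 3714
= 0.1397


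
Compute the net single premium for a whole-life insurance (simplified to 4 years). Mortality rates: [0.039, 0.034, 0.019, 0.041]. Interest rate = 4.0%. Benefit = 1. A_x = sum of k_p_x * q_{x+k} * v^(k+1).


v = 0.961538
Year 0: k_p_x=1.0, q=0.039, term=0.0375
Year 1: k_p_x=0.961, q=0.034, term=0.030209
Year 2: k_p_x=0.928326, q=0.019, term=0.01568
Year 3: k_p_x=0.910688, q=0.041, term=0.031917
A_x = 0.1153


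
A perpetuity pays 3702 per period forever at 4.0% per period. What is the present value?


PV = PMT / i
= 3702 / 0.04
= 92550.0


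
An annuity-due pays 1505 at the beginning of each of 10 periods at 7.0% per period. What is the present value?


PV_due = PMT * (1-(1+i)^(-n))/i * (1+i)
PV_immediate = 10570.4902
PV_due = 10570.4902 * 1.07
= 11310.4245


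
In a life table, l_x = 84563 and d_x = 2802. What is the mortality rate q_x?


q_x = d_x / l_x
= 2802 / 84563
= 0.0331


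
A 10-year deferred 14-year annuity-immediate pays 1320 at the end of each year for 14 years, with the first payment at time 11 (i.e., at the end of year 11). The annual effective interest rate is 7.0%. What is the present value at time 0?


PV at time 10 of the 14-year annuity-immediate:
a_n = 1320 * (1-(1+0.07)^(-14))/0.07 = 11544.0177
Discount back 10 years to time 0:
PV = 11544.0177 * (1+0.07)^(-10)
= 11544.0177 * 0.508349
= 5868.3932


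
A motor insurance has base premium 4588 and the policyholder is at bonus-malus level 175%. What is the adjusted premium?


adjusted = base * BM_level / 100
= 4588 * 175 / 100
= 4588 * 1.75
= 8029.0


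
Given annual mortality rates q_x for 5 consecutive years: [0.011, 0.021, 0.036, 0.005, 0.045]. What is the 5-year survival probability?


p_k = 1 - q_k for each year
Survival = product of (1 - q_k)
= 0.989 * 0.979 * 0.964 * 0.995 * 0.955
= 0.8869


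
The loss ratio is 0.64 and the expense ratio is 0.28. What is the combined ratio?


Combined ratio = loss ratio + expense ratio
= 0.64 + 0.28
= 0.92


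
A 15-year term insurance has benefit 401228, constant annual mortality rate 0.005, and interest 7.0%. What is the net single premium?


NSP = benefit * sum_{k=0}^{n-1} k_p_x * q * v^(k+1)
With constant q=0.005, v=0.934579
Sum = 0.044254
NSP = 401228 * 0.044254
= 17755.8455


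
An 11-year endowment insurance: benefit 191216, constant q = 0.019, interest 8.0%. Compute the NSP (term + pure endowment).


Term component = 23953.0036
Pure endowment = 11_p_x * v^11 * benefit = 0.809765 * 0.428883 * 191216 = 66408.2445
NSP = 90361.2481


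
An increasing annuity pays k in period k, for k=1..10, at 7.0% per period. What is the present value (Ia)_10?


(Ia)_n = sum_{k=1}^{n} k * v^k, v = 1/(1+i)
v = 0.934579
Sum computed term by term:
(Ia)_10 = 34.7391


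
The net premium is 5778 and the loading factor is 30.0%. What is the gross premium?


Gross = net * (1 + loading)
= 5778 * (1 + 0.3)
= 5778 * 1.3
= 7511.4


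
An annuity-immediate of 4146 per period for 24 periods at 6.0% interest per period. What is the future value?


FV = PMT * ((1+i)^n - 1) / i
= 4146 * ((1.06)^24 - 1) / 0.06
= 4146 * (4.048935 - 1) / 0.06
= 210681.3837


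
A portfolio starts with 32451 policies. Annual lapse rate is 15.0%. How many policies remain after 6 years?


remaining = initial * (1 - lapse)^years
= 32451 * (1 - 0.15)^6
= 32451 * 0.37715
= 12238.8789


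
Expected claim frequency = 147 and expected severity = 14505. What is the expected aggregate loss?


E[S] = E[N] * E[X]
= 147 * 14505
= 2.1322e+06


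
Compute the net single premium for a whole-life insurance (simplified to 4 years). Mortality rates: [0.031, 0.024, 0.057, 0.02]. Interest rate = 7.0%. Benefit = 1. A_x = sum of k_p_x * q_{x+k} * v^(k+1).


v = 0.934579
Year 0: k_p_x=1.0, q=0.031, term=0.028972
Year 1: k_p_x=0.969, q=0.024, term=0.020313
Year 2: k_p_x=0.945744, q=0.057, term=0.044005
Year 3: k_p_x=0.891837, q=0.02, term=0.013608
A_x = 0.1069


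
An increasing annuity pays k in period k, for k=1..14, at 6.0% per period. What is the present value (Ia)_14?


(Ia)_n = sum_{k=1}^{n} k * v^k, v = 1/(1+i)
v = 0.943396
Sum computed term by term:
(Ia)_14 = 61.0078


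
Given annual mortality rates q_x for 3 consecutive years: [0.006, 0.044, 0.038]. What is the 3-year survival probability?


p_k = 1 - q_k for each year
Survival = product of (1 - q_k)
= 0.994 * 0.956 * 0.962
= 0.9142


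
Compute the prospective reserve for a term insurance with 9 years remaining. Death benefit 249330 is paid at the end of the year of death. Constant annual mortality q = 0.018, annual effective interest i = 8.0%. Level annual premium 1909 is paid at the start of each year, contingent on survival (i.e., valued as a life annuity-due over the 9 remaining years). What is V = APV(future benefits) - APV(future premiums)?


v = 1/(1+i) = 0.925926
APV(future benefits) per unit = sum_{k=0}^{8} k_p_x * q * v^(k+1) = 0.105648
APV(future benefits) = 249330 * 0.105648 = 26341.2324
Life annuity-due factor ä_{x:9} = sum_{k=0}^{8} k_p_x * v^k = 6.338884
APV(future premiums) = 1909 * 6.338884 = 12100.9295
V = 26341.2324 - 12100.9295
= 14240.3029


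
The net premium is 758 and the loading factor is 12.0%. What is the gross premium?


Gross = net * (1 + loading)
= 758 * (1 + 0.12)
= 758 * 1.12
= 848.96


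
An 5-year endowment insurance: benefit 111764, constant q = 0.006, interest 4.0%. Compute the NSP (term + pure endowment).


Term component = 2951.1029
Pure endowment = 5_p_x * v^5 * benefit = 0.970358 * 0.821927 * 111764 = 89138.8778
NSP = 92089.9807


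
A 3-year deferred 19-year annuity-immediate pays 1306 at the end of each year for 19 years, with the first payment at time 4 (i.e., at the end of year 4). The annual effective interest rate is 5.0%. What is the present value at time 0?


PV at time 3 of the 19-year annuity-immediate:
a_n = 1306 * (1-(1+0.05)^(-19))/0.05 = 15783.429
Discount back 3 years to time 0:
PV = 15783.429 * (1+0.05)^(-3)
= 15783.429 * 0.863838
= 13634.3194


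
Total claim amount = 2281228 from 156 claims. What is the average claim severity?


severity = total / number
= 2281228 / 156
= 14623.2564


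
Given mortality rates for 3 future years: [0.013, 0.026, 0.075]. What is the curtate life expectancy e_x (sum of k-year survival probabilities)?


e_x = sum_{k=1}^{n} k_p_x
k_p_x values:
  1_p_x = 0.987
  2_p_x = 0.961338
  3_p_x = 0.889238
e_x = 2.8376


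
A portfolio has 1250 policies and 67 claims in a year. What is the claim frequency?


frequency = claims / policies
= 67 / 1250
= 0.0536


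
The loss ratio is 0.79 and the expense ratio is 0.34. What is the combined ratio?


Combined ratio = loss ratio + expense ratio
= 0.79 + 0.34
= 1.13


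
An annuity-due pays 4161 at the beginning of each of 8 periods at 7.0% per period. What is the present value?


PV_due = PMT * (1-(1+i)^(-n))/i * (1+i)
PV_immediate = 24846.5731
PV_due = 24846.5731 * 1.07
= 26585.8332


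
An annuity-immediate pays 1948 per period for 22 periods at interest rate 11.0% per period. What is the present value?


PV = PMT * (1 - (1+i)^(-n)) / i
= 1948 * (1 - (1+0.11)^(-22)) / 0.11
= 1948 * (1 - 0.100669) / 0.11
= 1948 * 8.175739
= 15926.3397


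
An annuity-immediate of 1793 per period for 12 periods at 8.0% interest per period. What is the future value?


FV = PMT * ((1+i)^n - 1) / i
= 1793 * ((1.08)^12 - 1) / 0.08
= 1793 * (2.51817 - 1) / 0.08
= 34025.9877


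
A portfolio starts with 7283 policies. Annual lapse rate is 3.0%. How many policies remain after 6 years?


remaining = initial * (1 - lapse)^years
= 7283 * (1 - 0.03)^6
= 7283 * 0.832972
= 6066.5351


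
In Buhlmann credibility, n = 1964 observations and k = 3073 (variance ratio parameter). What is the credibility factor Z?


Z = n / (n + k)
= 1964 / (1964 + 3073)
= 1964 / 5037
= 0.3899


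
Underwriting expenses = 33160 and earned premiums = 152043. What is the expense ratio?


Expense ratio = expenses / premiums
= 33160 / 152043
= 0.2181


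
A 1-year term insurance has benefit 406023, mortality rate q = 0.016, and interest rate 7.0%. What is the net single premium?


NSP = benefit * q * v
v = 1/(1+i) = 0.934579
NSP = 406023 * 0.016 * 0.934579
= 6071.372


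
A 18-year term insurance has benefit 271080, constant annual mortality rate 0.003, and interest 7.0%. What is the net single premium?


NSP = benefit * sum_{k=0}^{n-1} k_p_x * q * v^(k+1)
With constant q=0.003, v=0.934579
Sum = 0.029577
NSP = 271080 * 0.029577
= 8017.7864


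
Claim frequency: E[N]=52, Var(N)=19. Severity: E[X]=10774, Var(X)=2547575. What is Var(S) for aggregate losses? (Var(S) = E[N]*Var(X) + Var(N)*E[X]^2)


Var(S) = E[N]*Var(X) + Var(N)*E[X]^2
= 52*2547575 + 19*10774^2
= 132473900 + 2205502444
= 2.3380e+09


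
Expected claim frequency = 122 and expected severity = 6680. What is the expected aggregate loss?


E[S] = E[N] * E[X]
= 122 * 6680
= 814960


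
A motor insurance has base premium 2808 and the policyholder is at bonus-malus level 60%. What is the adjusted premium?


adjusted = base * BM_level / 100
= 2808 * 60 / 100
= 2808 * 0.6
= 1684.8


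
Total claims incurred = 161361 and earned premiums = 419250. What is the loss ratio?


Loss ratio = claims / premiums
= 161361 / 419250
= 0.3849


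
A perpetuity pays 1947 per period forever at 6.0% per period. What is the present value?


PV = PMT / i
= 1947 / 0.06
= 32450.0


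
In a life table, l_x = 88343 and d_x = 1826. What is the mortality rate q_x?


q_x = d_x / l_x
= 1826 / 88343
= 0.0207


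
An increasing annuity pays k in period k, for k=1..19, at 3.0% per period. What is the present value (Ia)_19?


(Ia)_n = sum_{k=1}^{n} k * v^k, v = 1/(1+i)
v = 0.970874
Sum computed term by term:
(Ia)_19 = 130.6026


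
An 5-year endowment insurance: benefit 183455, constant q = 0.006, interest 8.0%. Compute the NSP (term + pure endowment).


Term component = 4346.4852
Pure endowment = 5_p_x * v^5 * benefit = 0.970358 * 0.680583 * 183455 = 121155.3781
NSP = 125501.8634


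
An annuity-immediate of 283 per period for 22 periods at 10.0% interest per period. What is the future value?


FV = PMT * ((1+i)^n - 1) / i
= 283 * ((1.1)^22 - 1) / 0.1
= 283 * (8.140275 - 1) / 0.1
= 20206.9781


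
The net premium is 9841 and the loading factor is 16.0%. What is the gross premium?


Gross = net * (1 + loading)
= 9841 * (1 + 0.16)
= 9841 * 1.16
= 11415.56


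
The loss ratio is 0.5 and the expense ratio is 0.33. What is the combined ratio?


Combined ratio = loss ratio + expense ratio
= 0.5 + 0.33
= 0.83


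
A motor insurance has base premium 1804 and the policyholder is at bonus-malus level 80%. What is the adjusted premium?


adjusted = base * BM_level / 100
= 1804 * 80 / 100
= 1804 * 0.8
= 1443.2


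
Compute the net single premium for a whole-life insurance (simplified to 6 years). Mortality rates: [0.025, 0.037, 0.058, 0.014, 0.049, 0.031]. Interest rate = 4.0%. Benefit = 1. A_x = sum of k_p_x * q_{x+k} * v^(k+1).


v = 0.961538
Year 0: k_p_x=1.0, q=0.025, term=0.024038
Year 1: k_p_x=0.975, q=0.037, term=0.033353
Year 2: k_p_x=0.938925, q=0.058, term=0.048413
Year 3: k_p_x=0.884467, q=0.014, term=0.010585
Year 4: k_p_x=0.872085, q=0.049, term=0.035123
Year 5: k_p_x=0.829353, q=0.031, term=0.020319
A_x = 0.1718


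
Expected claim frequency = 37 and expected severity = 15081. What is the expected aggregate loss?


E[S] = E[N] * E[X]
= 37 * 15081
= 557997


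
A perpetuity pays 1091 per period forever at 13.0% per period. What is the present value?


PV = PMT / i
= 1091 / 0.13
= 8392.3077


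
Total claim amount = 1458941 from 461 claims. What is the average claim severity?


severity = total / number
= 1458941 / 461
= 3164.731


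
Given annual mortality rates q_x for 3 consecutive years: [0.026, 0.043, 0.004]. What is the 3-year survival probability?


p_k = 1 - q_k for each year
Survival = product of (1 - q_k)
= 0.974 * 0.957 * 0.996
= 0.9284


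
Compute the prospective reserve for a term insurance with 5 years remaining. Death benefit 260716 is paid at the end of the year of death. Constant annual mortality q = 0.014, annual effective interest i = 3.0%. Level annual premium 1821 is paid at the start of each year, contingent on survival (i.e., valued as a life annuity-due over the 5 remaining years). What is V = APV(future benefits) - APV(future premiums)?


v = 1/(1+i) = 0.970874
APV(future benefits) per unit = sum_{k=0}^{4} k_p_x * q * v^(k+1) = 0.062398
APV(future benefits) = 260716 * 0.062398 = 16268.0427
Life annuity-due factor ä_{x:5} = sum_{k=0}^{4} k_p_x * v^k = 4.590678
APV(future premiums) = 1821 * 4.590678 = 8359.6242
V = 16268.0427 - 8359.6242
= 7908.4185


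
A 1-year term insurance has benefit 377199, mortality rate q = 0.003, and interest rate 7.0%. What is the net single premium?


NSP = benefit * q * v
v = 1/(1+i) = 0.934579
NSP = 377199 * 0.003 * 0.934579
= 1057.5673


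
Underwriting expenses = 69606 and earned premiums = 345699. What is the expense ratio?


Expense ratio = expenses / premiums
= 69606 / 345699
= 0.2013


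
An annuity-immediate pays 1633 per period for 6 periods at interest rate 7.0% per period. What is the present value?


PV = PMT * (1 - (1+i)^(-n)) / i
= 1633 * (1 - (1+0.07)^(-6)) / 0.07
= 1633 * (1 - 0.666342) / 0.07
= 1633 * 4.76654
= 7783.7593


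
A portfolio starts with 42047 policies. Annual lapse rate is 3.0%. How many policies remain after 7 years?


remaining = initial * (1 - lapse)^years
= 42047 * (1 - 0.03)^7
= 42047 * 0.807983
= 33973.2547


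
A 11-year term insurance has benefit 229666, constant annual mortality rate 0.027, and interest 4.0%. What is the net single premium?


NSP = benefit * sum_{k=0}^{n-1} k_p_x * q * v^(k+1)
With constant q=0.027, v=0.961538
Sum = 0.20927
NSP = 229666 * 0.20927
= 48062.1983


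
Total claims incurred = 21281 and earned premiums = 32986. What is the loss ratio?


Loss ratio = claims / premiums
= 21281 / 32986
= 0.6452


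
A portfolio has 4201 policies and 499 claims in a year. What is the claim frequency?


frequency = claims / policies
= 499 / 4201
= 0.1188


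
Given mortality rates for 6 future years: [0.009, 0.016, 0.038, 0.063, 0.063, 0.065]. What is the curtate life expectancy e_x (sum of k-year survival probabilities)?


e_x = sum_{k=1}^{n} k_p_x
k_p_x values:
  1_p_x = 0.991
  2_p_x = 0.975144
  3_p_x = 0.938089
  4_p_x = 0.878989
  5_p_x = 0.823613
  6_p_x = 0.770078
e_x = 5.3769


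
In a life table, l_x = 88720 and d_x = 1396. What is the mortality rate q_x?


q_x = d_x / l_x
= 1396 / 88720
= 0.0157


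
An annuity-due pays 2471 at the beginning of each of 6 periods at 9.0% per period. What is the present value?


PV_due = PMT * (1-(1+i)^(-n))/i * (1+i)
PV_immediate = 11084.7048
PV_due = 11084.7048 * 1.09
= 12082.3283


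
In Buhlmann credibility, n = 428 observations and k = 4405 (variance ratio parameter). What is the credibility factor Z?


Z = n / (n + k)
= 428 / (428 + 4405)
= 428 / 4833
= 0.0886


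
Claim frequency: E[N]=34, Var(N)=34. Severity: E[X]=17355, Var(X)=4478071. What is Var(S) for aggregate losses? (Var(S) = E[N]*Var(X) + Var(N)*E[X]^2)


Var(S) = E[N]*Var(X) + Var(N)*E[X]^2
= 34*4478071 + 34*17355^2
= 152254414 + 10240664850
= 1.0393e+10


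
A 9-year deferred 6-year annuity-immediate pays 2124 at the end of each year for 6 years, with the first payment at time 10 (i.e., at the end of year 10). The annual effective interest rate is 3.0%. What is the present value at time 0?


PV at time 9 of the 6-year annuity-immediate:
a_n = 2124 * (1-(1+0.03)^(-6))/0.03 = 11506.1146
Discount back 9 years to time 0:
PV = 11506.1146 * (1+0.03)^(-9)
= 11506.1146 * 0.766417
= 8818.4788


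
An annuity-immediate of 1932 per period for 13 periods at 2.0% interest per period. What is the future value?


FV = PMT * ((1+i)^n - 1) / i
= 1932 * ((1.02)^13 - 1) / 0.02
= 1932 * (1.293607 - 1) / 0.02
= 28362.4005


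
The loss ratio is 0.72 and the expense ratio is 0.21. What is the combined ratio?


Combined ratio = loss ratio + expense ratio
= 0.72 + 0.21
= 0.93


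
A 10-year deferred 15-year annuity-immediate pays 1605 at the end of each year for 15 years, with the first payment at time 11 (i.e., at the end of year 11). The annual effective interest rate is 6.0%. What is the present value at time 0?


PV at time 10 of the 15-year annuity-immediate:
a_n = 1605 * (1-(1+0.06)^(-15))/0.06 = 15588.1596
Discount back 10 years to time 0:
PV = 15588.1596 * (1+0.06)^(-10)
= 15588.1596 * 0.558395
= 8704.3469


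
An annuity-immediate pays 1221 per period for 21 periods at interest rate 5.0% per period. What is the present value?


PV = PMT * (1 - (1+i)^(-n)) / i
= 1221 * (1 - (1+0.05)^(-21)) / 0.05
= 1221 * (1 - 0.358942) / 0.05
= 1221 * 12.821153
= 15654.6275


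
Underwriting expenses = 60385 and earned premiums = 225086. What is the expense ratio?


Expense ratio = expenses / premiums
= 60385 / 225086
= 0.2683


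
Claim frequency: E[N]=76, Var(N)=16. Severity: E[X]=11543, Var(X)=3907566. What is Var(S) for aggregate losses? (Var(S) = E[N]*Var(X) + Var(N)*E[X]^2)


Var(S) = E[N]*Var(X) + Var(N)*E[X]^2
= 76*3907566 + 16*11543^2
= 296975016 + 2131853584
= 2.4288e+09


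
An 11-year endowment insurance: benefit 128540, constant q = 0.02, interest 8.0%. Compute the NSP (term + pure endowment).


Term component = 16879.3599
Pure endowment = 11_p_x * v^11 * benefit = 0.800731 * 0.428883 * 128540 = 44143.2005
NSP = 61022.5604


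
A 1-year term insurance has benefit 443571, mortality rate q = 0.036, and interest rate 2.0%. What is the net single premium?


NSP = benefit * q * v
v = 1/(1+i) = 0.980392
NSP = 443571 * 0.036 * 0.980392
= 15655.4471


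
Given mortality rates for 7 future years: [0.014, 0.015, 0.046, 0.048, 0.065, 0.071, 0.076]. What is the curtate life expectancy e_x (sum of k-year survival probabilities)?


e_x = sum_{k=1}^{n} k_p_x
k_p_x values:
  1_p_x = 0.986
  2_p_x = 0.97121
  3_p_x = 0.926534
  4_p_x = 0.882061
  5_p_x = 0.824727
  6_p_x = 0.766171
  7_p_x = 0.707942
e_x = 6.0646


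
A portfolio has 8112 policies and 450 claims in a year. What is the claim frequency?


frequency = claims / policies
= 450 / 8112
= 0.0555


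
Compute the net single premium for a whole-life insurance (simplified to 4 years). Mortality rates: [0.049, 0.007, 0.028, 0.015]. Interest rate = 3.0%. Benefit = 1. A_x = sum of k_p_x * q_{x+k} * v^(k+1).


v = 0.970874
Year 0: k_p_x=1.0, q=0.049, term=0.047573
Year 1: k_p_x=0.951, q=0.007, term=0.006275
Year 2: k_p_x=0.944343, q=0.028, term=0.024198
Year 3: k_p_x=0.917901, q=0.015, term=0.012233
A_x = 0.0903


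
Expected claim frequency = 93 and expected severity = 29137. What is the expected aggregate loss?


E[S] = E[N] * E[X]
= 93 * 29137
= 2.7097e+06


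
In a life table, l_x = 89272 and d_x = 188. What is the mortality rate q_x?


q_x = d_x / l_x
= 188 / 89272
= 0.0021


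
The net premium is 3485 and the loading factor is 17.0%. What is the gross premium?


Gross = net * (1 + loading)
= 3485 * (1 + 0.17)
= 3485 * 1.17
= 4077.45


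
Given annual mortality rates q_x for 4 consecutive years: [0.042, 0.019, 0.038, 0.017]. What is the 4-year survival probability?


p_k = 1 - q_k for each year
Survival = product of (1 - q_k)
= 0.958 * 0.981 * 0.962 * 0.983
= 0.8887


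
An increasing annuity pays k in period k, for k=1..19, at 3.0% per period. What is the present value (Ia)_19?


(Ia)_n = sum_{k=1}^{n} k * v^k, v = 1/(1+i)
v = 0.970874
Sum computed term by term:
(Ia)_19 = 130.6026


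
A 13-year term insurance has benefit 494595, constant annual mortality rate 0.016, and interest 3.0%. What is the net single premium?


NSP = benefit * sum_{k=0}^{n-1} k_p_x * q * v^(k+1)
With constant q=0.016, v=0.970874
Sum = 0.155776
NSP = 494595 * 0.155776
= 77046.0304


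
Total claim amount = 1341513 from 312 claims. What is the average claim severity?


severity = total / number
= 1341513 / 312
= 4299.7212


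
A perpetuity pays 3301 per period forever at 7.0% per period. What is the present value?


PV = PMT / i
= 3301 / 0.07
= 47157.1429


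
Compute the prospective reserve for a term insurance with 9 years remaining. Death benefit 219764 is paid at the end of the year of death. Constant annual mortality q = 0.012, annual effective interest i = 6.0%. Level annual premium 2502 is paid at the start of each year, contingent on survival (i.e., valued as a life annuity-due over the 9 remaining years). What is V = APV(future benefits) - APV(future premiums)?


v = 1/(1+i) = 0.943396
APV(future benefits) per unit = sum_{k=0}^{8} k_p_x * q * v^(k+1) = 0.078174
APV(future benefits) = 219764 * 0.078174 = 17179.778
Life annuity-due factor ä_{x:9} = sum_{k=0}^{8} k_p_x * v^k = 6.905349
APV(future premiums) = 2502 * 6.905349 = 17277.1826
V = 17179.778 - 17277.1826
= -97.4045


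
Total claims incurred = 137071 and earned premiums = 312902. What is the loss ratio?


Loss ratio = claims / premiums
= 137071 / 312902
= 0.4381


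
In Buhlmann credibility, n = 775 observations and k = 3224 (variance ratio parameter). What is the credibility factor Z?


Z = n / (n + k)
= 775 / (775 + 3224)
= 775 / 3999
= 0.1938


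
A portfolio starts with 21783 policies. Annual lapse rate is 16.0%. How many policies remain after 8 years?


remaining = initial * (1 - lapse)^years
= 21783 * (1 - 0.16)^8
= 21783 * 0.247876
= 5399.4805


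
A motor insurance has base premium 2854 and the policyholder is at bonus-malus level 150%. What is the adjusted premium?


adjusted = base * BM_level / 100
= 2854 * 150 / 100
= 2854 * 1.5
= 4281.0


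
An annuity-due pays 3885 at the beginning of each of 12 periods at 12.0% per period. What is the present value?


PV_due = PMT * (1-(1+i)^(-n))/i * (1+i)
PV_immediate = 24065.1439
PV_due = 24065.1439 * 1.12
= 26952.9611


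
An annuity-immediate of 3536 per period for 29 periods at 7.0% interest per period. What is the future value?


FV = PMT * ((1+i)^n - 1) / i
= 3536 * ((1.07)^29 - 1) / 0.07
= 3536 * (7.114257 - 1) / 0.07
= 308857.3275


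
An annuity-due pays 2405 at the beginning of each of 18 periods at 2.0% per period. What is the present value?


PV_due = PMT * (1-(1+i)^(-n))/i * (1+i)
PV_immediate = 36055.8352
PV_due = 36055.8352 * 1.02
= 36776.9519


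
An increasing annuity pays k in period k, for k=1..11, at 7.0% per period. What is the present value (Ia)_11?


(Ia)_n = sum_{k=1}^{n} k * v^k, v = 1/(1+i)
v = 0.934579
Sum computed term by term:
(Ia)_11 = 39.9652


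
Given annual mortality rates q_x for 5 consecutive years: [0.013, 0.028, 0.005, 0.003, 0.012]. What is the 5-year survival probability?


p_k = 1 - q_k for each year
Survival = product of (1 - q_k)
= 0.987 * 0.972 * 0.995 * 0.997 * 0.988
= 0.9403


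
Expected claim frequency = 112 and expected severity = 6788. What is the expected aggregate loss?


E[S] = E[N] * E[X]
= 112 * 6788
= 760256


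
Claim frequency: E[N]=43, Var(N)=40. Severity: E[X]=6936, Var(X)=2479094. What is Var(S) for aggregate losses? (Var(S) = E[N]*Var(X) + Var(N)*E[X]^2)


Var(S) = E[N]*Var(X) + Var(N)*E[X]^2
= 43*2479094 + 40*6936^2
= 106601042 + 1924323840
= 2.0309e+09


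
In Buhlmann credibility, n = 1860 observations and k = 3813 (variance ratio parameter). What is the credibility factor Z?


Z = n / (n + k)
= 1860 / (1860 + 3813)
= 1860 / 5673
= 0.3279


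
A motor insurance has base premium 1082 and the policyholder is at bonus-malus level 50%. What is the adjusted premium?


adjusted = base * BM_level / 100
= 1082 * 50 / 100
= 1082 * 0.5
= 541.0
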